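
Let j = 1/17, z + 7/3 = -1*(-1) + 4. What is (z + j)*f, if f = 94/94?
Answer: 139/51 ≈ 2.7255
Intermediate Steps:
z = 8/3 (z = -7/3 + (-1*(-1) + 4) = -7/3 + (1 + 4) = -7/3 + 5 = 8/3 ≈ 2.6667)
j = 1/17 ≈ 0.058824
f = 1 (f = 94*(1/94) = 1)
(z + j)*f = (8/3 + 1/17)*1 = (139/51)*1 = 139/51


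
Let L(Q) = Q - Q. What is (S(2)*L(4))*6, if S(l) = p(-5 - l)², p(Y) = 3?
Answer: 0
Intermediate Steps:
L(Q) = 0
S(l) = 9 (S(l) = 3² = 9)
(S(2)*L(4))*6 = (9*0)*6 = 0*6 = 0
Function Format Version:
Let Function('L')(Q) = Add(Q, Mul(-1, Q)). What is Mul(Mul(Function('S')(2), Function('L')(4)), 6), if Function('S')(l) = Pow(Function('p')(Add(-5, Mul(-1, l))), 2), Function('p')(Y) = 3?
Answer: 0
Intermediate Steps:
Function('L')(Q) = 0
Function('S')(l) = 9 (Function('S')(l) = Pow(3, 2) = 9)
Mul(Mul(Function('S')(2), Function('L')(4)), 6) = Mul(Mul(9, 0), 6) = Mul(0, 6) = 0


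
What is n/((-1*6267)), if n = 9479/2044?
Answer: -9479/12809748 ≈ -0.00073998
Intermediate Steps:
n = 9479/2044 (n = 9479*(1/2044) = 9479/2044 ≈ 4.6375)
n/((-1*6267)) = 9479/(2044*((-1*6267))) = (9479/2044)/(-6267) = (9479/2044)*(-1/6267) = -9479/12809748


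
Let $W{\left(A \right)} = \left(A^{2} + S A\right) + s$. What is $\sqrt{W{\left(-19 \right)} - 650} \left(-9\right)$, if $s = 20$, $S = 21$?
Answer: $- 18 i \sqrt{167} \approx - 232.61 i$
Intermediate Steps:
$W{\left(A \right)} = 20 + A^{2} + 21 A$ ($W{\left(A \right)} = \left(A^{2} + 21 A\right) + 20 = 20 + A^{2} + 21 A$)
$\sqrt{W{\left(-19 \right)} - 650} \left(-9\right) = \sqrt{\left(20 + \left(-19\right)^{2} + 21 \left(-19\right)\right) - 650} \left(-9\right) = \sqrt{\left(20 + 361 - 399\right) - 650} \left(-9\right) = \sqrt{-18 - 650} \left(-9\right) = \sqrt{-668} \left(-9\right) = 2 i \sqrt{167} \left(-9\right) = - 18 i \sqrt{167}$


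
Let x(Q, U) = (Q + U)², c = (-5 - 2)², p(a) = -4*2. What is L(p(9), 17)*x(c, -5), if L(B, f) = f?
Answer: 32912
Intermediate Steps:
p(a) = -8
c = 49 (c = (-7)² = 49)
L(p(9), 17)*x(c, -5) = 17*(49 - 5)² = 17*44² = 17*1936 = 32912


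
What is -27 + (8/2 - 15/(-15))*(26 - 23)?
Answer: -12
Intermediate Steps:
-27 + (8/2 - 15/(-15))*(26 - 23) = -27 + (8*(1/2) - 15*(-1/15))*3 = -27 + (4 + 1)*3 = -27 + 5*3 = -27 + 15 = -12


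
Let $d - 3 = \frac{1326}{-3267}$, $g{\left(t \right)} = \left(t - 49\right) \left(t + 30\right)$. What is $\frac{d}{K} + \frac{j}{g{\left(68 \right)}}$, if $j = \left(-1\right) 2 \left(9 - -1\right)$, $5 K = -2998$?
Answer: $- \frac{45798595}{3039549282} \approx -0.015068$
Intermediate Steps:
$K = - \frac{2998}{5}$ ($K = \frac{1}{5} \left(-2998\right) = - \frac{2998}{5} \approx -599.6$)
$g{\left(t \right)} = \left(-49 + t\right) \left(30 + t\right)$
$j = -20$ ($j = - 2 \left(9 + 1\right) = \left(-2\right) 10 = -20$)
$d = \frac{2825}{1089}$ ($d = 3 + \frac{1326}{-3267} = 3 + 1326 \left(- \frac{1}{3267}\right) = 3 - \frac{442}{1089} = \frac{2825}{1089} \approx 2.5941$)
$\frac{d}{K} + \frac{j}{g{\left(68 \right)}} = \frac{2825}{1089 \left(- \frac{2998}{5}\right)} - \frac{20}{-1470 + 68^{2} - 1292} = \frac{2825}{1089} \left(- \frac{5}{2998}\right) - \frac{20}{-1470 + 4624 - 1292} = - \frac{14125}{3264822} - \frac{20}{1862} = - \frac{14125}{3264822} - \frac{10}{931} = - \frac{45798595}{3039549282}$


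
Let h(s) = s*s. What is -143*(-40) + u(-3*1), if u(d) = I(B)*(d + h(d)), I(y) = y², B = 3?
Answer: 5774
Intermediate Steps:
h(s) = s²
u(d) = 9*d + 9*d² (u(d) = 3²*(d + d²) = 9*(d + d²) = 9*d + 9*d²)
-143*(-40) + u(-3*1) = -143*(-40) + 9*(-3*1)*(1 - 3*1) = 5720 + 9*(-3)*(1 - 3) = 5720 + 9*(-3)*(-2) = 5720 + 54 = 5774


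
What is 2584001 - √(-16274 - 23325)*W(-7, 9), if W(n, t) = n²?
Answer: 2584001 - 49*I*√39599 ≈ 2.584e+6 - 9750.8*I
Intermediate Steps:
2584001 - √(-16274 - 23325)*W(-7, 9) = 2584001 - √(-16274 - 23325)*(-7)² = 2584001 - √(-39599)*49 = 2584001 - I*√39599*49 = 2584001 - 49*I*√39599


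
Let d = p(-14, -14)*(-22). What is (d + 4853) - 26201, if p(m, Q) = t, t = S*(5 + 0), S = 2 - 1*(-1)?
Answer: -21678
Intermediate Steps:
S = 3 (S = 2 + 1 = 3)
t = 15 (t = 3*(5 + 0) = 3*5 = 15)
p(m, Q) = 15
d = -330 (d = 15*(-22) = -330)
(d + 4853) - 26201 = (-330 + 4853) - 26201 = 4523 - 26201 = -21678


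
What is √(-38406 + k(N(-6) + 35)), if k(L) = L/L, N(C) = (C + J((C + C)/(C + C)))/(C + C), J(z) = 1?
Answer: I*√38405 ≈ 195.97*I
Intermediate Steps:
N(C) = (1 + C)/(2*C) (N(C) = (C + 1)/(C + C) = (1 + C)/((2*C)) = (1 + C)*(1/(2*C)) = (1 + C)/(2*C))
k(L) = 1
√(-38406 + k(N(-6) + 35)) = √(-38406 + 1) = √(-38405) = I*√38405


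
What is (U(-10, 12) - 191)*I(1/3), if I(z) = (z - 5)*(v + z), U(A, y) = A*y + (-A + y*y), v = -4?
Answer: -24178/9 ≈ -2686.4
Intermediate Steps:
U(A, y) = y² - A + A*y (U(A, y) = A*y + (-A + y²) = A*y + (y² - A) = y² - A + A*y)
I(z) = (-5 + z)*(-4 + z) (I(z) = (z - 5)*(-4 + z) = (-5 + z)*(-4 + z))
(U(-10, 12) - 191)*I(1/3) = ((12² - 1*(-10) - 10*12) - 191)*(20 + (1/3)² - 9/3) = ((144 + 10 - 120) - 191)*(20 + (⅓)² - 9*⅓) = (34 - 191)*(20 + ⅑ - 3) = -157*154/9 = -24178/9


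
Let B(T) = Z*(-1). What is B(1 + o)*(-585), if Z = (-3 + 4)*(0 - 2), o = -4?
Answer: -1170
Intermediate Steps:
Z = -2 (Z = 1*(-2) = -2)
B(T) = 2 (B(T) = -2*(-1) = 2)
B(1 + o)*(-585) = 2*(-585) = -1170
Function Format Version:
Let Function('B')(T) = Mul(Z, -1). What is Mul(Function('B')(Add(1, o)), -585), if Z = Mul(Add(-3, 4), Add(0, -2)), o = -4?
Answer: -1170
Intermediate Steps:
Z = -2 (Z = Mul(1, -2) = -2)
Function('B')(T) = 2 (Function('B')(T) = Mul(-2, -1) = 2)
Mul(Function('B')(Add(1, o)), -585) = Mul(2, -585) = -1170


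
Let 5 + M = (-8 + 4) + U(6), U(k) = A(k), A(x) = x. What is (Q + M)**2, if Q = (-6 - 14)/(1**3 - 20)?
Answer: 1369/361 ≈ 3.7922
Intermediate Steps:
U(k) = k
M = -3 (M = -5 + ((-8 + 4) + 6) = -5 + (-4 + 6) = -5 + 2 = -3)
Q = 20/19 (Q = -20/(1 - 20) = -20/(-19) = -20*(-1/19) = 20/19 ≈ 1.0526)
(Q + M)**2 = (20/19 - 3)**2 = (-37/19)**2 = 1369/361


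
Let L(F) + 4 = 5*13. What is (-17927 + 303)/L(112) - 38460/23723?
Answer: -420440212/1447103 ≈ -290.54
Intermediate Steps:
L(F) = 61 (L(F) = -4 + 5*13 = -4 + 65 = 61)
(-17927 + 303)/L(112) - 38460/23723 = (-17927 + 303)/61 - 38460/23723 = -17624*1/61 - 38460*1/23723 = -17624/61 - 38460/23723 = -420440212/1447103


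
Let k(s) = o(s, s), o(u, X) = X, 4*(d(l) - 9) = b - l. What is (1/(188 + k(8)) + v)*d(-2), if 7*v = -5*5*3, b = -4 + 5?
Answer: -81861/784 ≈ -104.41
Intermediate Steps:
b = 1
d(l) = 37/4 - l/4 (d(l) = 9 + (1 - l)/4 = 9 + (¼ - l/4) = 37/4 - l/4)
k(s) = s
v = -75/7 (v = (-5*5*3)/7 = (-25*3)/7 = (⅐)*(-75) = -75/7 ≈ -10.714)
(1/(188 + k(8)) + v)*d(-2) = (1/(188 + 8) - 75/7)*(37/4 - ¼*(-2)) = (1/196 - 75/7)*(37/4 + ½) = (1/196 - 75/7)*(39/4) = -2099/196*39/4 = -81861/784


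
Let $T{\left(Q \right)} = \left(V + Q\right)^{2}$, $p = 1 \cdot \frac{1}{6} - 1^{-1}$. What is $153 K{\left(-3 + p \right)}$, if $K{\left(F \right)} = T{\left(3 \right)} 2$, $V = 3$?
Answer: $11016$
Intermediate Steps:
$p = - \frac{5}{6}$ ($p = 1 \cdot \frac{1}{6} - 1 = \frac{1}{6} - 1 = - \frac{5}{6} \approx -0.83333$)
$T{\left(Q \right)} = \left(3 + Q\right)^{2}$
$K{\left(F \right)} = 72$ ($K{\left(F \right)} = \left(3 + 3\right)^{2} \cdot 2 = 6^{2} \cdot 2 = 36 \cdot 2 = 72$)
$153 K{\left(-3 + p \right)} = 153 \cdot 72 = 11016$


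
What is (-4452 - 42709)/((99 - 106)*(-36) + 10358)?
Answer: -47161/10610 ≈ -4.4450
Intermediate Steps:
(-4452 - 42709)/((99 - 106)*(-36) + 10358) = -47161/(-7*(-36) + 10358) = -47161/(252 + 10358) = -47161/10610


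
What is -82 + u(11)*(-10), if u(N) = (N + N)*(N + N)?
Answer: -4922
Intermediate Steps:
u(N) = 4*N**2 (u(N) = (2*N)*(2*N) = 4*N**2)
-82 + u(11)*(-10) = -82 + (4*11**2)*(-10) = -82 + (4*121)*(-10) = -82 + 484*(-10) = -82 - 4840 = -4922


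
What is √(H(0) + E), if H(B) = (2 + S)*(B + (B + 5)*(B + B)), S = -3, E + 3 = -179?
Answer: I*√182 ≈ 13.491*I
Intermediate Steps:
E = -182 (E = -3 - 179 = -182)
H(B) = -B - 2*B*(5 + B) (H(B) = (2 - 3)*(B + (B + 5)*(B + B)) = -(B + (5 + B)*(2*B)) = -(B + 2*B*(5 + B)) = -B - 2*B*(5 + B))
√(H(0) + E) = √(0*(-11 - 2*0) - 182) = √(0*(-11 + 0) - 182) = √(0*(-11) - 182) = √(0 - 182) = √(-182) = I*√182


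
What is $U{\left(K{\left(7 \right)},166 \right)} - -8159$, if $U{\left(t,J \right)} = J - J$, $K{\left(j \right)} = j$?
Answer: $8159$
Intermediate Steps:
$U{\left(t,J \right)} = 0$
$U{\left(K{\left(7 \right)},166 \right)} - -8159 = 0 - -8159 = 0 + 8159 = 8159$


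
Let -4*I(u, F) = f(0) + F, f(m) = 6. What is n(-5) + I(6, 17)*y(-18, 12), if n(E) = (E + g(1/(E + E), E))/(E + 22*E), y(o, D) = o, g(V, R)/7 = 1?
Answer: 23801/230 ≈ 103.48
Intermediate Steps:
g(V, R) = 7 (g(V, R) = 7*1 = 7)
I(u, F) = -3/2 - F/4 (I(u, F) = -(6 + F)/4 = -3/2 - F/4)
n(E) = (7 + E)/(23*E) (n(E) = (E + 7)/(E + 22*E) = (7 + E)/((23*E)) = (7 + E)*(1/(23*E)) = (7 + E)/(23*E))
n(-5) + I(6, 17)*y(-18, 12) = (1/23)*(7 - 5)/(-5) + (-3/2 - ¼*17)*(-18) = (1/23)*(-⅕)*2 + (-3/2 - 17/4)*(-18) = -2/115 - 23/4*(-18) = -2/115 + 207/2 = 23801/230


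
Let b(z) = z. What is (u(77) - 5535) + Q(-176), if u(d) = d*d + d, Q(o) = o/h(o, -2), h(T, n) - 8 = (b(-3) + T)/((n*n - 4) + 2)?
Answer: 77125/163 ≈ 473.16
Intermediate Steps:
h(T, n) = 8 + (-3 + T)/(-2 + n²) (h(T, n) = 8 + (-3 + T)/((n*n - 4) + 2) = 8 + (-3 + T)/((n² - 4) + 2) = 8 + (-3 + T)/((-4 + n²) + 2) = 8 + (-3 + T)/(-2 + n²))
Q(o) = o/(13/2 + o/2) (Q(o) = o/(((-19 + o + 8*(-2)²)/(-2 + (-2)²))) = o/(((-19 + o + 8*4)/(-2 + 4))) = o/(((-19 + o + 32)/2)) = o/(((13 + o)/2)) = o/(13/2 + o/2))
u(d) = d + d² (u(d) = d² + d = d + d²)
(u(77) - 5535) + Q(-176) = (77*(1 + 77) - 5535) + 2*(-176)/(13 - 176) = (77*78 - 5535) + 2*(-176)/(-163) = (6006 - 5535) + 2*(-176)*(-1/163) = 471 + 352/163 = 77125/163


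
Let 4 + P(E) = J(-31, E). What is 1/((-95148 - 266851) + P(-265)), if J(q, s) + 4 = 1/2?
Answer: -2/724013 ≈ -2.7624e-6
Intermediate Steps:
J(q, s) = -7/2 (J(q, s) = -4 + 1/2 = -7/2)
P(E) = -15/2 (P(E) = -4 - 7/2 = -15/2)
1/((-95148 - 266851) + P(-265)) = 1/((-95148 - 266851) - 15/2) = 1/(-361999 - 15/2) = 1/(-724013/2) = -2/724013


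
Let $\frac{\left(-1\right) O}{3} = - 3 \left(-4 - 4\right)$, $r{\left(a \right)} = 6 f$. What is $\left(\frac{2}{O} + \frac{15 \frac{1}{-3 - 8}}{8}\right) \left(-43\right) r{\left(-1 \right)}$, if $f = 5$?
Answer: $\frac{33755}{132} \approx 255.72$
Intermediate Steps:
$r{\left(a \right)} = 30$ ($r{\left(a \right)} = 6 \cdot 5 = 30$)
$O = -72$ ($O = - 3 \left(- 3 \left(-4 - 4\right)\right) = - 3 \left(\left(-3\right) \left(-8\right)\right) = \left(-3\right) 24 = -72$)
$\left(\frac{2}{O} + \frac{15 \frac{1}{-3 - 8}}{8}\right) \left(-43\right) r{\left(-1 \right)} = \left(\frac{2}{-72} + \frac{15 \frac{1}{-3 - 8}}{8}\right) \left(-43\right) 30 = \left(2 \left(- \frac{1}{72}\right) + \frac{15}{-3 - 8} \cdot \frac{1}{8}\right) \left(-43\right) 30 = \left(- \frac{1}{36} + \frac{15}{-11} \cdot \frac{1}{8}\right) \left(-43\right) 30 = \left(- \frac{1}{36} + 15 \left(- \frac{1}{11}\right) \frac{1}{8}\right) \left(-43\right) 30 = \left(- \frac{1}{36} - \frac{15}{88}\right) \left(-43\right) 30 = \left(- \frac{157}{792}\right) \left(-43\right) 30 = \frac{6751}{792} \cdot 30 = \frac{33755}{132}$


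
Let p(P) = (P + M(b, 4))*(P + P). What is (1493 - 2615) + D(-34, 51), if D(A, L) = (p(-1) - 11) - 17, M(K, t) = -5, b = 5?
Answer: -1138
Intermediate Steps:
p(P) = 2*P*(-5 + P) (p(P) = (P - 5)*(P + P) = (-5 + P)*(2*P) = 2*P*(-5 + P))
D(A, L) = -16 (D(A, L) = (2*(-1)*(-5 - 1) - 11) - 17 = (2*(-1)*(-6) - 11) - 17 = (12 - 11) - 17 = 1 - 17 = -16)
(1493 - 2615) + D(-34, 51) = (1493 - 2615) - 16 = -1122 - 16 = -1138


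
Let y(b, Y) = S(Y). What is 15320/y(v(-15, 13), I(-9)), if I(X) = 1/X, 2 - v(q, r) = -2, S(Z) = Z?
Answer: -137880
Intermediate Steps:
v(q, r) = 4 (v(q, r) = 2 - 1*(-2) = 2 + 2 = 4)
y(b, Y) = Y
15320/y(v(-15, 13), I(-9)) = 15320/(1/(-9)) = 15320/(-⅑) = 15320*(-9) = -137880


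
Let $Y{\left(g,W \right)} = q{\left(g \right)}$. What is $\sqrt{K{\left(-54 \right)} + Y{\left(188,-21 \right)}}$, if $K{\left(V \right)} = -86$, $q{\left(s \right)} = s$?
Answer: $\sqrt{102} \approx 10.1$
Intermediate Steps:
$Y{\left(g,W \right)} = g$
$\sqrt{K{\left(-54 \right)} + Y{\left(188,-21 \right)}} = \sqrt{-86 + 188} = \sqrt{102}$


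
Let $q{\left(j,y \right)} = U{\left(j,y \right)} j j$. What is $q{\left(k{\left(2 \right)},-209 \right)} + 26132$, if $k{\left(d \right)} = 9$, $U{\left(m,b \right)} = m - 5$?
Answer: $26456$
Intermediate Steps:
$U{\left(m,b \right)} = -5 + m$ ($U{\left(m,b \right)} = m - 5 = -5 + m$)
$q{\left(j,y \right)} = j^{2} \left(-5 + j\right)$ ($q{\left(j,y \right)} = \left(-5 + j\right) j j = j \left(-5 + j\right) j = j^{2} \left(-5 + j\right)$)
$q{\left(k{\left(2 \right)},-209 \right)} + 26132 = 9^{2} \left(-5 + 9\right) + 26132 = 81 \cdot 4 + 26132 = 324 + 26132 = 26456$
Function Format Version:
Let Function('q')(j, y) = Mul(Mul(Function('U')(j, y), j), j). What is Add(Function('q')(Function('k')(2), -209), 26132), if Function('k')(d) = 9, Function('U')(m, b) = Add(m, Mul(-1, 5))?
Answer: 26456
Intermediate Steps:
Function('U')(m, b) = Add(-5, m) (Function('U')(m, b) = Add(m, -5) = Add(-5, m))
Function('q')(j, y) = Mul(Pow(j, 2), Add(-5, j)) (Function('q')(j, y) = Mul(Mul(Add(-5, j), j), j) = Mul(Mul(j, Add(-5, j)), j) = Mul(Pow(j, 2), Add(-5, j)))
Add(Function('q')(Function('k')(2), -209), 26132) = Add(Mul(Pow(9, 2), Add(-5, 9)), 26132) = Add(Mul(81, 4), 26132) = Add(324, 26132) = 26456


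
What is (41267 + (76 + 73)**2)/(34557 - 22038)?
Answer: 7052/1391 ≈ 5.0697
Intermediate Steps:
(41267 + (76 + 73)**2)/(34557 - 22038) = (41267 + 149**2)/12519 = (41267 + 22201)*(1/12519) = 63468*(1/12519) = 7052/1391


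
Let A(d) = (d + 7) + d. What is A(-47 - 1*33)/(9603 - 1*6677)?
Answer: -153/2926 ≈ -0.052290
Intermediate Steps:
A(d) = 7 + 2*d (A(d) = (7 + d) + d = 7 + 2*d)
A(-47 - 1*33)/(9603 - 1*6677) = (7 + 2*(-47 - 1*33))/(9603 - 1*6677) = (7 + 2*(-47 - 33))/(9603 - 6677) = (7 + 2*(-80))/2926 = (7 - 160)*(1/2926) = -153*1/2926 = -153/2926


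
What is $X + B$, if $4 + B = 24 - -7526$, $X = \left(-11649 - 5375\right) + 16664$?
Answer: $7186$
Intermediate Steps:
$X = -360$ ($X = -17024 + 16664 = -360$)
$B = 7546$ ($B = -4 + \left(24 - -7526\right) = -4 + \left(24 + 7526\right) = -4 + 7550 = 7546$)
$X + B = -360 + 7546 = 7186$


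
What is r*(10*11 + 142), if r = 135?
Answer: 34020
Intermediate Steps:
r*(10*11 + 142) = 135*(10*11 + 142) = 135*(110 + 142) = 135*252 = 34020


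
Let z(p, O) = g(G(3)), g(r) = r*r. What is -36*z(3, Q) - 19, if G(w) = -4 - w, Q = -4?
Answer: -1783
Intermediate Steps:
g(r) = r²
z(p, O) = 49 (z(p, O) = (-4 - 1*3)² = (-4 - 3)² = (-7)² = 49)
-36*z(3, Q) - 19 = -36*49 - 19 = -1764 - 19 = -1783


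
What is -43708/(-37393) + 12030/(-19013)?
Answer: 381182414/710953109 ≈ 0.53616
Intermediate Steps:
-43708/(-37393) + 12030/(-19013) = -43708*(-1/37393) + 12030*(-1/19013) = 43708/37393 - 12030/19013 = 381182414/710953109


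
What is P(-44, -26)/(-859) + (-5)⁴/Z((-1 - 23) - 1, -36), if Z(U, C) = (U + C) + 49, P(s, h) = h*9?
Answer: -534067/10308 ≈ -51.811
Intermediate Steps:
P(s, h) = 9*h
Z(U, C) = 49 + C + U (Z(U, C) = (C + U) + 49 = 49 + C + U)
P(-44, -26)/(-859) + (-5)⁴/Z((-1 - 23) - 1, -36) = (9*(-26))/(-859) + (-5)⁴/(49 - 36 + ((-1 - 23) - 1)) = -234*(-1/859) + 625/(49 - 36 + (-24 - 1)) = 234/859 + 625/(49 - 36 - 25) = 234/859 + 625/(-12) = 234/859 + 625*(-1/12) = 234/859 - 625/12 = -534067/10308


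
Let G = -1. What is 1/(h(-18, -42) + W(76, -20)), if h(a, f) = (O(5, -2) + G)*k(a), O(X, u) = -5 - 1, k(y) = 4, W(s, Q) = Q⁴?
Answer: 1/159972 ≈ 6.2511e-6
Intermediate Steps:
O(X, u) = -6
h(a, f) = -28 (h(a, f) = (-6 - 1)*4 = -7*4 = -28)
1/(h(-18, -42) + W(76, -20)) = 1/(-28 + (-20)⁴) = 1/(-28 + 160000) = 1/159972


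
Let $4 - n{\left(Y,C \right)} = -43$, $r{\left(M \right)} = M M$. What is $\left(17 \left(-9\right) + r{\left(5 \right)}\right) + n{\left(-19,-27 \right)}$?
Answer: $-81$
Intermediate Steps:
$r{\left(M \right)} = M^{2}$
$n{\left(Y,C \right)} = 47$ ($n{\left(Y,C \right)} = 4 - -43 = 4 + 43 = 47$)
$\left(17 \left(-9\right) + r{\left(5 \right)}\right) + n{\left(-19,-27 \right)} = \left(17 \left(-9\right) + 5^{2}\right) + 47 = \left(-153 + 25\right) + 47 = -128 + 47 = -81$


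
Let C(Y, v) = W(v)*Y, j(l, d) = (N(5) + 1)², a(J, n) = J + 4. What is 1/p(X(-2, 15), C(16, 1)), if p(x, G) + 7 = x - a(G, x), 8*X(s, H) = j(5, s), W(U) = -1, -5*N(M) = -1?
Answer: 50/259 ≈ 0.19305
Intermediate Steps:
a(J, n) = 4 + J
N(M) = ⅕ (N(M) = -⅕*(-1) = ⅕)
j(l, d) = 36/25 (j(l, d) = (⅕ + 1)² = (6/5)² = 36/25)
C(Y, v) = -Y
X(s, H) = 9/50 (X(s, H) = (⅛)*(36/25) = 9/50)
p(x, G) = -11 + x - G (p(x, G) = -7 + (x - (4 + G)) = -7 + (x + (-4 - G)) = -7 + (-4 + x - G) = -11 + x - G)
1/p(X(-2, 15), C(16, 1)) = 1/(-11 + 9/50 - (-1)*16) = 1/(-11 + 9/50 - 1*(-16)) = 1/(-11 + 9/50 + 16) = 1/(259/50) = 50/259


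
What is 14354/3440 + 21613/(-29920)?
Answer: 4439037/1286560 ≈ 3.4503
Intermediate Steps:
14354/3440 + 21613/(-29920) = 14354*(1/3440) + 21613*(-1/29920) = 7177/1720 - 21613/29920 = 4439037/1286560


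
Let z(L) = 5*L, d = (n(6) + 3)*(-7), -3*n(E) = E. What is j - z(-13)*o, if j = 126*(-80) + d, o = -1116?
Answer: -82627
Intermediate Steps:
n(E) = -E/3
d = -7 (d = (-⅓*6 + 3)*(-7) = (-2 + 3)*(-7) = 1*(-7) = -7)
j = -10087 (j = 126*(-80) - 7 = -10080 - 7 = -10087)
j - z(-13)*o = -10087 - 5*(-13)*(-1116) = -10087 - (-65)*(-1116) = -10087 - 1*72540 = -10087 - 72540 = -82627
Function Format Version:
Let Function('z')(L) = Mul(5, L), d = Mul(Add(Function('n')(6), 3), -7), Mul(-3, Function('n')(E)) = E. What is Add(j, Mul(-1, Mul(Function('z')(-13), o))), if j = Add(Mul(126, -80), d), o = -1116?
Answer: -82627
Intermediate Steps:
Function('n')(E) = Mul(Rational(-1, 3), E)
d = -7 (d = Mul(Add(Mul(Rational(-1, 3), 6), 3), -7) = Mul(Add(-2, 3), -7) = Mul(1, -7) = -7)
j = -10087 (j = Add(Mul(126, -80), -7) = Add(-10080, -7) = -10087)
Add(j, Mul(-1, Mul(Function('z')(-13), o))) = Add(-10087, Mul(-1, Mul(Mul(5, -13), -1116))) = Add(-10087, Mul(-1, Mul(-65, -1116))) = Add(-10087, Mul(-1, 72540)) = Add(-10087, -72540) = -82627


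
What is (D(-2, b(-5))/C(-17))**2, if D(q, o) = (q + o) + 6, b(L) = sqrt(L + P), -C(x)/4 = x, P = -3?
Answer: (2 + I*sqrt(2))**2/1156 ≈ 0.0017301 + 0.0048935*I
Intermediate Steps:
C(x) = -4*x
b(L) = sqrt(-3 + L) (b(L) = sqrt(L - 3) = sqrt(-3 + L))
D(q, o) = 6 + o + q (D(q, o) = (o + q) + 6 = 6 + o + q)
(D(-2, b(-5))/C(-17))**2 = ((6 + sqrt(-3 - 5) - 2)/((-4*(-17))))**2 = ((6 + sqrt(-8) - 2)/68)**2 = ((6 + 2*I*sqrt(2) - 2)*(1/68))**2 = ((4 + 2*I*sqrt(2))*(1/68))**2 = (1/17 + I*sqrt(2)/34)**2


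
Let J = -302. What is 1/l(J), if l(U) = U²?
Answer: 1/91204 ≈ 1.0964e-5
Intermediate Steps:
1/l(J) = 1/((-302)²) = 1/91204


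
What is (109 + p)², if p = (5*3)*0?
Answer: 11881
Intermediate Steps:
p = 0 (p = 15*0 = 0)
(109 + p)² = (109 + 0)² = 109² = 11881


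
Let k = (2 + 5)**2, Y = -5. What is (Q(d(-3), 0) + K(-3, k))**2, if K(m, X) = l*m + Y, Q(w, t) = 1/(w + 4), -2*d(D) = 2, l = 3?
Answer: 1681/9 ≈ 186.78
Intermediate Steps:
d(D) = -1 (d(D) = -1/2*2 = -1)
Q(w, t) = 1/(4 + w)
k = 49 (k = 7**2 = 49)
K(m, X) = -5 + 3*m (K(m, X) = 3*m - 5 = -5 + 3*m)
(Q(d(-3), 0) + K(-3, k))**2 = (1/(4 - 1) + (-5 + 3*(-3)))**2 = (1/3 + (-5 - 9))**2 = (1/3 - 14)**2 = (-41/3)**2 = 1681/9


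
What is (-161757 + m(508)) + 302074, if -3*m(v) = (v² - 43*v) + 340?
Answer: 184391/3 ≈ 61464.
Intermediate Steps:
m(v) = -340/3 - v²/3 + 43*v/3 (m(v) = -((v² - 43*v) + 340)/3 = -(340 + v² - 43*v)/3 = -340/3 - v²/3 + 43*v/3)
(-161757 + m(508)) + 302074 = (-161757 + (-340/3 - ⅓*508² + (43/3)*508)) + 302074 = (-161757 + (-340/3 - ⅓*258064 + 21844/3)) + 302074 = (-161757 + (-340/3 - 258064/3 + 21844/3)) + 302074 = (-161757 - 236560/3) + 302074 = -721831/3 + 302074 = 184391/3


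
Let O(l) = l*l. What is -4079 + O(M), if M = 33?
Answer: -2990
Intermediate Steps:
O(l) = l²
-4079 + O(M) = -4079 + 33² = -4079 + 1089 = -2990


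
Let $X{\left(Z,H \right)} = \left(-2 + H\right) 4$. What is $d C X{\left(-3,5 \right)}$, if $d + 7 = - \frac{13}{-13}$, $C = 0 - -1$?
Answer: $-72$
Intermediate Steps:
$C = 1$ ($C = 0 + 1 = 1$)
$X{\left(Z,H \right)} = -8 + 4 H$
$d = -6$ ($d = -7 - \frac{13}{-13} = -7 - -1 = -7 + 1 = -6$)
$d C X{\left(-3,5 \right)} = \left(-6\right) 1 \left(-8 + 4 \cdot 5\right) = - 6 \left(-8 + 20\right) = \left(-6\right) 12 = -72$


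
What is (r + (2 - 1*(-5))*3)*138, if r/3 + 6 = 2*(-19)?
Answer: -15318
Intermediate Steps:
r = -132 (r = -18 + 3*(2*(-19)) = -18 + 3*(-38) = -18 - 114 = -132)
(r + (2 - 1*(-5))*3)*138 = (-132 + (2 - 1*(-5))*3)*138 = (-132 + (2 + 5)*3)*138 = (-132 + 7*3)*138 = (-132 + 21)*138 = -111*138 = -15318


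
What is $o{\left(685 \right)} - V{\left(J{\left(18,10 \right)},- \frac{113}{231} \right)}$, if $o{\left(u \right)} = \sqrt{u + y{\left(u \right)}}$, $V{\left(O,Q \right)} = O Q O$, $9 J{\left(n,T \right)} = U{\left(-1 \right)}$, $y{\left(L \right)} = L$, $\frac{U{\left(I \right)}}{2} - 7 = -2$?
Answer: $\frac{11300}{18711} + \sqrt{1370} \approx 37.617$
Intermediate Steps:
$U{\left(I \right)} = 10$ ($U{\left(I \right)} = 14 + 2 \left(-2\right) = 14 - 4 = 10$)
$J{\left(n,T \right)} = \frac{10}{9}$ ($J{\left(n,T \right)} = \frac{1}{9} \cdot 10 = \frac{10}{9}$)
$V{\left(O,Q \right)} = Q O^{2}$
$o{\left(u \right)} = \sqrt{2} \sqrt{u}$ ($o{\left(u \right)} = \sqrt{u + u} = \sqrt{2 u} = \sqrt{2} \sqrt{u}$)
$o{\left(685 \right)} - V{\left(J{\left(18,10 \right)},- \frac{113}{231} \right)} = \sqrt{2} \sqrt{685} - - \frac{113}{231} \left(\frac{10}{9}\right)^{2} = \sqrt{1370} - \left(-113\right) \frac{1}{231} \cdot \frac{100}{81} = \sqrt{1370} - \left(- \frac{113}{231}\right) \frac{100}{81} = \sqrt{1370} - - \frac{11300}{18711} = \sqrt{1370} + \frac{11300}{18711} = \frac{11300}{18711} + \sqrt{1370}$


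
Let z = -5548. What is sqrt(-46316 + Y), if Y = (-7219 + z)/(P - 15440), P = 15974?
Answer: I*sqrt(13214102874)/534 ≈ 215.27*I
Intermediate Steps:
Y = -12767/534 (Y = (-7219 - 5548)/(15974 - 15440) = -12767/534 ≈ -23.908)
sqrt(-46316 + Y) = sqrt(-46316 - 12767/534) = sqrt(-24745511/534) = I*sqrt(13214102874)/534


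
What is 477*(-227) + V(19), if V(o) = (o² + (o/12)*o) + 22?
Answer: -1294391/12 ≈ -1.0787e+5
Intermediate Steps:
V(o) = 22 + 13*o²/12 (V(o) = (o² + (o*(1/12))*o) + 22 = (o² + (o/12)*o) + 22 = (o² + o²/12) + 22 = 13*o²/12 + 22 = 22 + 13*o²/12)
477*(-227) + V(19) = 477*(-227) + (22 + (13/12)*19²) = -108279 + (22 + (13/12)*361) = -108279 + (22 + 4693/12) = -108279 + 4957/12 = -1294391/12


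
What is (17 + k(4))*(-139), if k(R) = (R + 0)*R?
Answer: -4587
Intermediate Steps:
k(R) = R**2 (k(R) = R*R = R**2)
(17 + k(4))*(-139) = (17 + 4**2)*(-139) = (17 + 16)*(-139) = 33*(-139) = -4587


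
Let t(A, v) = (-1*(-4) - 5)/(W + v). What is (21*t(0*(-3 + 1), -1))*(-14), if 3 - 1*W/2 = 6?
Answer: -42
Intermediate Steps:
W = -6 (W = 6 - 2*6 = 6 - 12 = -6)
t(A, v) = -1/(-6 + v) (t(A, v) = (-1*(-4) - 5)/(-6 + v) = (4 - 5)/(-6 + v) = -1/(-6 + v))
(21*t(0*(-3 + 1), -1))*(-14) = (21*(-1/(-6 - 1)))*(-14) = (21*(-1/(-7)))*(-14) = (21*(-1*(-1/7)))*(-14) = (21*(1/7))*(-14) = 3*(-14) = -42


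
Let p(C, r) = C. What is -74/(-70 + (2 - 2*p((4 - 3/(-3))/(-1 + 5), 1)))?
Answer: 148/141 ≈ 1.0496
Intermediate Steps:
-74/(-70 + (2 - 2*p((4 - 3/(-3))/(-1 + 5), 1))) = -74/(-70 + (2 - 2*(4 - 3/(-3))/(-1 + 5))) = -74/(-70 + (2 - 2*(4 - 3*(-⅓))/4)) = -74/(-70 + (2 - 2*(4 + 1)/4)) = -74/(-70 + (2 - 10/4)) = -74/(-70 + (2 - 2*5/4)) = -74/(-70 + (2 - 5/2)) = -74/(-70 - ½) = -74/(-141/2) = -2/141*(-74) = 148/141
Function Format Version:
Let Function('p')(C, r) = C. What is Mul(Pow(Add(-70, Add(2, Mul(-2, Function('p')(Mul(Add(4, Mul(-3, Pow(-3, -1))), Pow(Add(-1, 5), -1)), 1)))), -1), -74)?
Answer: Rational(148, 141) ≈ 1.0496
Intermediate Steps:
Mul(Pow(Add(-70, Add(2, Mul(-2, Function('p')(Mul(Add(4, Mul(-3, Pow(-3, -1))), Pow(Add(-1, 5), -1)), 1)))), -1), -74) = Mul(Pow(Add(-70, Add(2, Mul(-2, Mul(Add(4, Mul(-3, Pow(-3, -1))), Pow(Add(-1, 5), -1))))), -1), -74) = Mul(Pow(Add(-70, Add(2, Mul(-2, Mul(Add(4, Mul(-3, Rational(-1, 3))), Pow(4, -1))))), -1), -74) = Mul(Pow(Add(-70, Add(2, Mul(-2, Mul(Add(4, 1), Rational(1, 4))))), -1), -74) = Mul(Pow(Add(-70, Add(2, Mul(-2, Mul(5, Rational(1, 4))))), -1), -74) = Mul(Pow(Add(-70, Add(2, Mul(-2, Rational(5, 4)))), -1), -74) = Mul(Pow(Add(-70, Add(2, Rational(-5, 2))), -1), -74) = Mul(Pow(Add(-70, Rational(-1, 2)), -1), -74) = Mul(Pow(Rational(-141, 2), -1), -74) = Mul(Rational(-2, 141), -74) = Rational(148, 141)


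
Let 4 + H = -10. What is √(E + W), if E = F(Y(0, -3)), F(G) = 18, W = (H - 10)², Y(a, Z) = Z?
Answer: 3*√66 ≈ 24.372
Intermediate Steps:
H = -14 (H = -4 - 10 = -14)
W = 576 (W = (-14 - 10)² = (-24)² = 576)
E = 18
√(E + W) = √(18 + 576) = √594 = 3*√66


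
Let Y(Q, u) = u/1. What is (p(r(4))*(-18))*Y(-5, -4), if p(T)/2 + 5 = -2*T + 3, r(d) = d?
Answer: -1440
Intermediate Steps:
Y(Q, u) = u (Y(Q, u) = u*1 = u)
p(T) = -4 - 4*T (p(T) = -10 + 2*(-2*T + 3) = -10 + 2*(3 - 2*T) = -10 + (6 - 4*T) = -4 - 4*T)
(p(r(4))*(-18))*Y(-5, -4) = ((-4 - 4*4)*(-18))*(-4) = ((-4 - 16)*(-18))*(-4) = -20*(-18)*(-4) = 360*(-4) = -1440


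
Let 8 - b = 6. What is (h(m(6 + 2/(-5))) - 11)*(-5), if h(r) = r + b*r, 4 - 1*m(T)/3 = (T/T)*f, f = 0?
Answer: -125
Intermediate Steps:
b = 2 (b = 8 - 1*6 = 8 - 6 = 2)
m(T) = 12 (m(T) = 12 - 3*T/T*0 = 12 - 3*0 = 12 + 0 = 12)
h(r) = 3*r (h(r) = r + 2*r = 3*r)
(h(m(6 + 2/(-5))) - 11)*(-5) = (3*12 - 11)*(-5) = (36 - 11)*(-5) = 25*(-5) = -125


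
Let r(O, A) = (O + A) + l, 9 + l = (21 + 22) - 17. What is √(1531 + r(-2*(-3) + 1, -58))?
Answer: √1497 ≈ 38.691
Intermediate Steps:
l = 17 (l = -9 + ((21 + 22) - 17) = -9 + (43 - 17) = -9 + 26 = 17)
r(O, A) = 17 + A + O (r(O, A) = (O + A) + 17 = (A + O) + 17 = 17 + A + O)
√(1531 + r(-2*(-3) + 1, -58)) = √(1531 + (17 - 58 + (-2*(-3) + 1))) = √(1531 + (17 - 58 + (6 + 1))) = √(1531 + (17 - 58 + 7)) = √(1531 - 34) = √1497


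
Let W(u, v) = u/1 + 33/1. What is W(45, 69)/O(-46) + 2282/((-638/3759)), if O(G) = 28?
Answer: -60033825/4466 ≈ -13442.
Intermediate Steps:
W(u, v) = 33 + u (W(u, v) = u*1 + 33*1 = u + 33 = 33 + u)
W(45, 69)/O(-46) + 2282/((-638/3759)) = (33 + 45)/28 + 2282/((-638/3759)) = 78*(1/28) + 2282/((-638*1/3759)) = 39/14 + 2282/(-638/3759) = 39/14 + 2282*(-3759/638) = 39/14 - 4289019/319 = -60033825/4466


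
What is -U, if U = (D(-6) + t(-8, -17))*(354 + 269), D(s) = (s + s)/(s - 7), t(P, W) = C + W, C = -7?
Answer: 186900/13 ≈ 14377.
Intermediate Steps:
t(P, W) = -7 + W
D(s) = 2*s/(-7 + s) (D(s) = (2*s)/(-7 + s) = 2*s/(-7 + s))
U = -186900/13 (U = (2*(-6)/(-7 - 6) + (-7 - 17))*(354 + 269) = (2*(-6)/(-13) - 24)*623 = (2*(-6)*(-1/13) - 24)*623 = (12/13 - 24)*623 = -300/13*623 = -186900/13 ≈ -14377.)
-U = -1*(-186900/13) = 186900/13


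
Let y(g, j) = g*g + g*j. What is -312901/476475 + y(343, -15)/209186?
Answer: -5924582593/49835949675 ≈ -0.11888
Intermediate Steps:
y(g, j) = g² + g*j
-312901/476475 + y(343, -15)/209186 = -312901/476475 + (343*(343 - 15))/209186 = -312901*1/476475 + (343*328)*(1/209186) = -312901/476475 + 112504*(1/209186) = -312901/476475 + 56252/104593 = -5924582593/49835949675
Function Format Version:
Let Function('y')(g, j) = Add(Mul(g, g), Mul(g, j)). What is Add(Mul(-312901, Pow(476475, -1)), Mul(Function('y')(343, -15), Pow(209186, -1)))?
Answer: Rational(-5924582593, 49835949675) ≈ -0.11888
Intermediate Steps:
Function('y')(g, j) = Add(Pow(g, 2), Mul(g, j))
Add(Mul(-312901, Pow(476475, -1)), Mul(Function('y')(343, -15), Pow(209186, -1))) = Add(Mul(-312901, Pow(476475, -1)), Mul(Mul(343, Add(343, -15)), Pow(209186, -1))) = Add(Mul(-312901, Rational(1, 476475)), Mul(Mul(343, 328), Rational(1, 209186))) = Add(Rational(-312901, 476475), Mul(112504, Rational(1, 209186))) = Add(Rational(-312901, 476475), Rational(56252, 104593)) = Rational(-5924582593, 49835949675)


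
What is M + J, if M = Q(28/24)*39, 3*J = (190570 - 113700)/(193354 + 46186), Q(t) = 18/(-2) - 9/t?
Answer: -46836071/71862 ≈ -651.75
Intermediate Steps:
Q(t) = -9 - 9/t (Q(t) = 18*(-½) - 9/t = -9 - 9/t)
J = 7687/71862 (J = ((190570 - 113700)/(193354 + 46186))/3 = (76870/239540)/3 = (76870*(1/239540))/3 = (⅓)*(7687/23954) = 7687/71862 ≈ 0.10697)
M = -4563/7 (M = (-9 - 9/(28/24))*39 = (-9 - 9/(28*(1/24)))*39 = (-9 - 9/7/6)*39 = (-9 - 9*6/7)*39 = (-9 - 54/7)*39 = -117/7*39 = -4563/7 ≈ -651.86)
M + J = -4563/7 + 7687/71862 = -46836071/71862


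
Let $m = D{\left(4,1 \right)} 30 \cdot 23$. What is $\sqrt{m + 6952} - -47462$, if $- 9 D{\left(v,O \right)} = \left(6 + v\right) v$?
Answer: $47462 + \frac{2 \sqrt{8742}}{3} \approx 47524.0$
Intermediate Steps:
$D{\left(v,O \right)} = - \frac{v \left(6 + v\right)}{9}$ ($D{\left(v,O \right)} = - \frac{\left(6 + v\right) v}{9} = - \frac{v \left(6 + v\right)}{9}$)
$m = - \frac{9200}{3}$ ($m = \left(- \frac{1}{9}\right) 4 \left(6 + 4\right) 30 \cdot 23 = \left(- \frac{1}{9}\right) 4 \cdot 10 \cdot 30 \cdot 23 = \left(- \frac{40}{9}\right) 30 \cdot 23 = \left(- \frac{400}{3}\right) 23 = - \frac{9200}{3} \approx -3066.7$)
$\sqrt{m + 6952} - -47462 = \sqrt{- \frac{9200}{3} + 6952} - -47462 = \sqrt{\frac{11656}{3}} + 47462 = \frac{2 \sqrt{8742}}{3} + 47462 = 47462 + \frac{2 \sqrt{8742}}{3}$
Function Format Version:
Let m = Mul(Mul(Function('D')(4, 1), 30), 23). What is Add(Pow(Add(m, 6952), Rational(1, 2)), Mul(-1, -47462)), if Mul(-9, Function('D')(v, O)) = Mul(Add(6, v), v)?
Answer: Add(47462, Mul(Rational(2, 3), Pow(8742, Rational(1, 2)))) ≈ 47524.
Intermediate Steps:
Function('D')(v, O) = Mul(Rational(-1, 9), v, Add(6, v)) (Function('D')(v, O) = Mul(Rational(-1, 9), Mul(Add(6, v), v)) = Mul(Rational(-1, 9), Mul(v, Add(6, v))) = Mul(Rational(-1, 9), v, Add(6, v)))
m = Rational(-9200, 3) (m = Mul(Mul(Mul(Rational(-1, 9), 4, Add(6, 4)), 30), 23) = Mul(Mul(Mul(Rational(-1, 9), 4, 10), 30), 23) = Mul(Mul(Rational(-40, 9), 30), 23) = Mul(Rational(-400, 3), 23) = Rational(-9200, 3) ≈ -3066.7)
Add(Pow(Add(m, 6952), Rational(1, 2)), Mul(-1, -47462)) = Add(Pow(Add(Rational(-9200, 3), 6952), Rational(1, 2)), Mul(-1, -47462)) = Add(Pow(Rational(11656, 3), Rational(1, 2)), 47462) = Add(Mul(Rational(2, 3), Pow(8742, Rational(1, 2))), 47462) = Add(47462, Mul(Rational(2, 3), Pow(8742, Rational(1, 2))))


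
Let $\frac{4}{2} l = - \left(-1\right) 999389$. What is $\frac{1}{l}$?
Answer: $\frac{2}{999389} \approx 2.0012 \cdot 10^{-6}$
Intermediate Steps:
$l = \frac{999389}{2}$ ($l = \frac{\left(-1\right) \left(\left(-1\right) 999389\right)}{2} = \frac{\left(-1\right) \left(-999389\right)}{2} = \frac{1}{2} \cdot 999389 = \frac{999389}{2} \approx 4.9969 \cdot 10^{5}$)
$\frac{1}{l} = \frac{1}{\frac{999389}{2}} = \frac{2}{999389}$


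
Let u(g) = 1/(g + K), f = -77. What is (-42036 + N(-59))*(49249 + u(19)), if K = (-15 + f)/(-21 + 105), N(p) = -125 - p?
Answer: -389814944895/188 ≈ -2.0735e+9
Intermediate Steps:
K = -23/21 (K = (-15 - 77)/(-21 + 105) = -92/84 = -92*1/84 = -23/21 ≈ -1.0952)
u(g) = 1/(-23/21 + g) (u(g) = 1/(g - 23/21) = 1/(-23/21 + g))
(-42036 + N(-59))*(49249 + u(19)) = (-42036 + (-125 - 1*(-59)))*(49249 + 21/(-23 + 21*19)) = (-42036 + (-125 + 59))*(49249 + 21/(-23 + 399)) = (-42036 - 66)*(49249 + 21/376) = -42102*(49249 + 21*(1/376)) = -42102*(49249 + 21/376) = -42102*18517645/376 = -389814944895/188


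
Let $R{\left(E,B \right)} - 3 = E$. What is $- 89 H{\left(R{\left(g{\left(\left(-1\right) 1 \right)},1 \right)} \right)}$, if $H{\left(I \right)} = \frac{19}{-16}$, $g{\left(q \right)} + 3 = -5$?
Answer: $\frac{1691}{16} \approx 105.69$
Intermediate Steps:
$g{\left(q \right)} = -8$ ($g{\left(q \right)} = -3 - 5 = -8$)
$R{\left(E,B \right)} = 3 + E$
$H{\left(I \right)} = - \frac{19}{16}$ ($H{\left(I \right)} = 19 \left(- \frac{1}{16}\right) = - \frac{19}{16}$)
$- 89 H{\left(R{\left(g{\left(\left(-1\right) 1 \right)},1 \right)} \right)} = \left(-89\right) \left(- \frac{19}{16}\right) = \frac{1691}{16}$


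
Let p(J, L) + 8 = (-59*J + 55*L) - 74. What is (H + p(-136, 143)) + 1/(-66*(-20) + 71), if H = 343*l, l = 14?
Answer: 28667120/1391 ≈ 20609.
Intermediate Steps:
H = 4802 (H = 343*14 = 4802)
p(J, L) = -82 - 59*J + 55*L (p(J, L) = -8 + ((-59*J + 55*L) - 74) = -8 + (-74 - 59*J + 55*L) = -82 - 59*J + 55*L)
(H + p(-136, 143)) + 1/(-66*(-20) + 71) = (4802 + (-82 - 59*(-136) + 55*143)) + 1/(-66*(-20) + 71) = (4802 + (-82 + 8024 + 7865)) + 1/(1320 + 71) = (4802 + 15807) + 1/1391 = 20609 + 1/1391 = 28667120/1391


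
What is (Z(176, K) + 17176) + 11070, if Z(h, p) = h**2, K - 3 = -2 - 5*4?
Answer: 59222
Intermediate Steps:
K = -19 (K = 3 + (-2 - 5*4) = 3 + (-2 - 20) = 3 - 22 = -19)
(Z(176, K) + 17176) + 11070 = (176**2 + 17176) + 11070 = (30976 + 17176) + 11070 = 48152 + 11070 = 59222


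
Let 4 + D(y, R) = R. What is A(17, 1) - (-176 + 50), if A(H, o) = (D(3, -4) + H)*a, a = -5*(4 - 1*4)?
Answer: 126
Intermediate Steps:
D(y, R) = -4 + R
a = 0 (a = -5*(4 - 4) = -5*0 = 0)
A(H, o) = 0 (A(H, o) = ((-4 - 4) + H)*0 = (-8 + H)*0 = 0)
A(17, 1) - (-176 + 50) = 0 - (-176 + 50) = 0 - 1*(-126) = 0 + 126 = 126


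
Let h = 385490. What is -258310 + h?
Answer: 127180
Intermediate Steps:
-258310 + h = -258310 + 385490 = 127180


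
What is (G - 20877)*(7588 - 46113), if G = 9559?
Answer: 436025950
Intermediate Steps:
(G - 20877)*(7588 - 46113) = (9559 - 20877)*(7588 - 46113) = -11318*(-38525) = 436025950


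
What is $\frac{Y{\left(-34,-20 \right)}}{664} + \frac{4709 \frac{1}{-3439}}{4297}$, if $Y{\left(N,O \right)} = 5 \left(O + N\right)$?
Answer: $- \frac{1996510093}{4906091156} \approx -0.40695$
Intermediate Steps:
$Y{\left(N,O \right)} = 5 N + 5 O$ ($Y{\left(N,O \right)} = 5 \left(N + O\right) = 5 N + 5 O$)
$\frac{Y{\left(-34,-20 \right)}}{664} + \frac{4709 \frac{1}{-3439}}{4297} = \frac{5 \left(-34\right) + 5 \left(-20\right)}{664} + \frac{4709 \frac{1}{-3439}}{4297} = \left(-170 - 100\right) \frac{1}{664} + 4709 \left(- \frac{1}{3439}\right) \frac{1}{4297} = \left(-270\right) \frac{1}{664} - \frac{4709}{14777383} = - \frac{135}{332} - \frac{4709}{14777383} = - \frac{1996510093}{4906091156}$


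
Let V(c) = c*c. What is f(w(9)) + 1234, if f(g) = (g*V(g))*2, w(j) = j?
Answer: 2692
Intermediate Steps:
V(c) = c²
f(g) = 2*g³ (f(g) = (g*g²)*2 = g³*2 = 2*g³)
f(w(9)) + 1234 = 2*9³ + 1234 = 2*729 + 1234 = 1458 + 1234 = 2692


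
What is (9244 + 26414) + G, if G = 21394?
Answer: 57052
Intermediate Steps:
(9244 + 26414) + G = (9244 + 26414) + 21394 = 35658 + 21394 = 57052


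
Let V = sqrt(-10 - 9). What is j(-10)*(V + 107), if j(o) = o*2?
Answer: -2140 - 20*I*sqrt(19) ≈ -2140.0 - 87.178*I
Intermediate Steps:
V = I*sqrt(19) (V = sqrt(-19) = I*sqrt(19) ≈ 4.3589*I)
j(o) = 2*o
j(-10)*(V + 107) = (2*(-10))*(I*sqrt(19) + 107) = -20*(107 + I*sqrt(19)) = -2140 - 20*I*sqrt(19)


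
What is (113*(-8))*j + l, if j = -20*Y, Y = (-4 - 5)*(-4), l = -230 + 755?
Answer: 651405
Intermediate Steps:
l = 525
Y = 36 (Y = -9*(-4) = 36)
j = -720 (j = -20*36 = -720)
(113*(-8))*j + l = (113*(-8))*(-720) + 525 = -904*(-720) + 525 = 650880 + 525 = 651405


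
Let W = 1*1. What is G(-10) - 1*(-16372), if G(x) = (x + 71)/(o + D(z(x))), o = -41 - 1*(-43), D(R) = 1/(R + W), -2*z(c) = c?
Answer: 213202/13 ≈ 16400.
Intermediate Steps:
W = 1
z(c) = -c/2
D(R) = 1/(1 + R) (D(R) = 1/(R + 1) = 1/(1 + R))
o = 2 (o = -41 + 43 = 2)
G(x) = (71 + x)/(2 + 1/(1 - x/2)) (G(x) = (x + 71)/(2 + 1/(1 - x/2)) = (71 + x)/(2 + 1/(1 - x/2)))
G(-10) - 1*(-16372) = (-2 - 10)*(71 - 10)/(2*(-3 - 10)) - 1*(-16372) = (½)*(-12)*61/(-13) + 16372 = (½)*(-1/13)*(-12)*61 + 16372 = 366/13 + 16372 = 213202/13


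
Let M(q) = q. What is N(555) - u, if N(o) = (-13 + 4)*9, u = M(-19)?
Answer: -62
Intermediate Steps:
u = -19
N(o) = -81 (N(o) = -9*9 = -81)
N(555) - u = -81 - 1*(-19) = -81 + 19 = -62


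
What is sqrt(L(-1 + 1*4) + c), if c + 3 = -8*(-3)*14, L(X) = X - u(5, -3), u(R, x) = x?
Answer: sqrt(339) ≈ 18.412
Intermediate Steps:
L(X) = 3 + X (L(X) = X - 1*(-3) = X + 3 = 3 + X)
c = 333 (c = -3 - 8*(-3)*14 = -3 + 24*14 = -3 + 336 = 333)
sqrt(L(-1 + 1*4) + c) = sqrt((3 + (-1 + 1*4)) + 333) = sqrt((3 + (-1 + 4)) + 333) = sqrt((3 + 3) + 333) = sqrt(6 + 333) = sqrt(339)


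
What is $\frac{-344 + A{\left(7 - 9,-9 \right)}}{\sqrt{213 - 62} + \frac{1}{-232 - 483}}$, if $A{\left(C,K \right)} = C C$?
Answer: $- \frac{121550}{38597487} - \frac{86908250 \sqrt{151}}{38597487} \approx -27.672$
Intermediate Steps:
$A{\left(C,K \right)} = C^{2}$
$\frac{-344 + A{\left(7 - 9,-9 \right)}}{\sqrt{213 - 62} + \frac{1}{-232 - 483}} = \frac{-344 + \left(7 - 9\right)^{2}}{\sqrt{213 - 62} + \frac{1}{-232 - 483}} = \frac{-344 + \left(-2\right)^{2}}{\sqrt{151} + \frac{1}{-715}} = \frac{-344 + 4}{\sqrt{151} - \frac{1}{715}} = - \frac{340}{- \frac{1}{715} + \sqrt{151}}$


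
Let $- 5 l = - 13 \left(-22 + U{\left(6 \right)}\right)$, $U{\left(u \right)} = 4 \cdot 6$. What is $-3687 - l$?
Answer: $- \frac{18461}{5} \approx -3692.2$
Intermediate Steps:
$U{\left(u \right)} = 24$
$l = \frac{26}{5}$ ($l = - \frac{\left(-13\right) \left(-22 + 24\right)}{5} = - \frac{\left(-13\right) 2}{5} = \left(- \frac{1}{5}\right) \left(-26\right) = \frac{26}{5} \approx 5.2$)
$-3687 - l = -3687 - \frac{26}{5} = - \frac{18461}{5}$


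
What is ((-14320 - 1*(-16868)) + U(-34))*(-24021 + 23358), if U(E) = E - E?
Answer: -1689324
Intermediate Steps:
U(E) = 0
((-14320 - 1*(-16868)) + U(-34))*(-24021 + 23358) = ((-14320 - 1*(-16868)) + 0)*(-24021 + 23358) = ((-14320 + 16868) + 0)*(-663) = (2548 + 0)*(-663) = 2548*(-663) = -1689324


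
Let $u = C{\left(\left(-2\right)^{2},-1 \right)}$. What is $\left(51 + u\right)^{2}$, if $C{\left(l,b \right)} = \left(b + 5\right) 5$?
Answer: $5041$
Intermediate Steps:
$C{\left(l,b \right)} = 25 + 5 b$ ($C{\left(l,b \right)} = \left(5 + b\right) 5 = 25 + 5 b$)
$u = 20$ ($u = 25 + 5 \left(-1\right) = 25 - 5 = 20$)
$\left(51 + u\right)^{2} = \left(51 + 20\right)^{2} = 71^{2} = 5041$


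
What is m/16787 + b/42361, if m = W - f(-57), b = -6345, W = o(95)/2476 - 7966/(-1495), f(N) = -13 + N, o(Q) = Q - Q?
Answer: -154467178549/1063115589965 ≈ -0.14530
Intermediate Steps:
o(Q) = 0
W = 7966/1495 (W = 0/2476 - 7966/(-1495) = 0*(1/2476) - 7966*(-1/1495) = 0 + 7966/1495 = 7966/1495 ≈ 5.3284)
m = 112616/1495 (m = 7966/1495 - (-13 - 57) = 7966/1495 - 1*(-70) = 7966/1495 + 70 = 112616/1495 ≈ 75.328)
m/16787 + b/42361 = (112616/1495)/16787 - 6345/42361 = (112616/1495)*(1/16787) - 6345*1/42361 = 112616/25096565 - 6345/42361 = -154467178549/1063115589965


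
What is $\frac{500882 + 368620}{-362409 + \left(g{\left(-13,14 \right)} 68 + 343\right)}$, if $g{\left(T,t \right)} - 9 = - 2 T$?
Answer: $- \frac{434751}{179843} \approx -2.4174$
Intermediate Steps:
$g{\left(T,t \right)} = 9 - 2 T$
$\frac{500882 + 368620}{-362409 + \left(g{\left(-13,14 \right)} 68 + 343\right)} = \frac{500882 + 368620}{-362409 + \left(\left(9 - -26\right) 68 + 343\right)} = \frac{869502}{-362409 + \left(\left(9 + 26\right) 68 + 343\right)} = \frac{869502}{-362409 + \left(35 \cdot 68 + 343\right)} = \frac{869502}{-362409 + \left(2380 + 343\right)} = \frac{869502}{-362409 + 2723} = \frac{869502}{-359686} = 869502 \left(- \frac{1}{359686}\right) = - \frac{434751}{179843}$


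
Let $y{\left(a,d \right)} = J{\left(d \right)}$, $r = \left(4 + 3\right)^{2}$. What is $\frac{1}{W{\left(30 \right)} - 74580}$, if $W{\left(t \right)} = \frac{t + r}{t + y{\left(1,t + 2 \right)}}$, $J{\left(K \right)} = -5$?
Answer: $- \frac{25}{1864421} \approx -1.3409 \cdot 10^{-5}$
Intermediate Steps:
$r = 49$ ($r = 7^{2} = 49$)
$y{\left(a,d \right)} = -5$
$W{\left(t \right)} = \frac{49 + t}{-5 + t}$ ($W{\left(t \right)} = \frac{t + 49}{t - 5} = \frac{49 + t}{-5 + t}$)
$\frac{1}{W{\left(30 \right)} - 74580} = \frac{1}{\frac{49 + 30}{-5 + 30} - 74580} = \frac{1}{\frac{1}{25} \cdot 79 - 74580} = \frac{1}{\frac{79}{25} - 74580} = \frac{1}{- \frac{1864421}{25}} = - \frac{25}{1864421}$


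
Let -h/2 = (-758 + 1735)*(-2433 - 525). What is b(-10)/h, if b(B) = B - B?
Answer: 0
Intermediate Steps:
b(B) = 0
h = 5779932 (h = -2*(-758 + 1735)*(-2433 - 525) = -1954*(-2958) = -2*(-2889966) = 5779932)
b(-10)/h = 0/5779932 = 0*(1/5779932) = 0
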